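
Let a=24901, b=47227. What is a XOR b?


24901 ^ 47227 = 55614

55614


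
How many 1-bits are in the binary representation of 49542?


0b1100000110000110 has 6 set bits

6


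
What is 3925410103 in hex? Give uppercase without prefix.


3925410103 = E9F90137 hex

E9F90137


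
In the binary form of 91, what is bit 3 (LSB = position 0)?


0b1011011, position 3 = 1

1


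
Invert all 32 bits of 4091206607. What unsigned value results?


4091206607 ^ 4294967295 = 203760688

203760688


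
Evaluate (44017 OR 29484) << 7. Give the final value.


Step 1: 44017 | 29484 = 64509
Step 2: 64509 << 7 = 8257152

8257152


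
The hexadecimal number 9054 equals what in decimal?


9054 hex = 36948 decimal

36948


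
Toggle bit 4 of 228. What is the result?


228 ^ (1 << 4) = 228 ^ 16 = 244

244


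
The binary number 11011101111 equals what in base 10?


11011101111 in decimal = 1775

1775


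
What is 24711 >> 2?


0b110000010000111 >> 2 = 0b1100000100001 = 6177

6177


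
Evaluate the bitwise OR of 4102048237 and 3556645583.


0b11110100100000000100100111101101 | 0b11010011111111100001101011001111 = 0b11110111111111100101101111101111 = 4160642031

4160642031


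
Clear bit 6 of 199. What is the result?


199 & ~(1 << 6) = 135

135


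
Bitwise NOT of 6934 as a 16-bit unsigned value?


~0b1101100010110 = 0b1110010011101001 = 58601 (16-bit unsigned)

58601


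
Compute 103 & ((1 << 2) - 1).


103 & 3 = 3

3


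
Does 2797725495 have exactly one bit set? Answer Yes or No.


0b10100110110000011110011100110111. Multiple bits set => No

No


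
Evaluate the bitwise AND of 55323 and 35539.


0b1101100000011011 & 0b1000101011010011 = 0b1000100000010011 = 34835

34835


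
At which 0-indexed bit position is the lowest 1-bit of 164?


0b10100100. Lowest set bit at position 2

2


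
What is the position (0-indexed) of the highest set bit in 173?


0b10101101. Highest set bit at position 7

7


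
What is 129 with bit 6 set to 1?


129 | (1 << 6) = 129 | 64 = 193

193


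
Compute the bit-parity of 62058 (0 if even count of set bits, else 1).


0b1111001001101010 has 9 ones => parity 1

1


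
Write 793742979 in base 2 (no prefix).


793742979 = 101111010011111000111010000011 in binary

101111010011111000111010000011


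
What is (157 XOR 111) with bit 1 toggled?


Step 1: 157 ^ 111 = 242
Step 2: 242 ^ (1 << 1) = 242 ^ 2 = 240

240


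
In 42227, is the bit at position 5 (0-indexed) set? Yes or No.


0b1010010011110011, bit 5 = 1. Yes

Yes


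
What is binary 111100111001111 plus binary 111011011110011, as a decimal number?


111100111001111 + 111011011110011 = 1111000011000010 = 61634

61634


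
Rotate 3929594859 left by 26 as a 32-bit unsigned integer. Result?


Rotate 0b11101010001110001101101111101011 left by 26 (32-bit) = 0b10101111101010001110001101101111 = 2947081071

2947081071


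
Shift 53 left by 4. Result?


0b110101 << 4 = 0b1101010000 = 848

848


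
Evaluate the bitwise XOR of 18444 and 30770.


0b100100000001100 ^ 0b111100000110010 = 0b11000000111110 = 12350

12350


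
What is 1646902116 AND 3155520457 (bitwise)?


0b1100010001010011011101101100100 & 0b10111100000101010110101111001001 = 0b100000000000010010101101000000 = 536947520

536947520


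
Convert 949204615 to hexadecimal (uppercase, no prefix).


949204615 = 3893B687 hex

3893B687


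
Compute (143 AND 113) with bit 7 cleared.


Step 1: 143 & 113 = 1
Step 2: 1 & ~(1 << 7) = 1

1


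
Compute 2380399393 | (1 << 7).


2380399393 | (1 << 7) = 2380399393 | 128 = 2380399521

2380399521


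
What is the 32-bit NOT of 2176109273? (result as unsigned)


~0b10000001101101001100101011011001 = 0b1111110010010110011010100100110 = 2118858022 (32-bit unsigned)

2118858022


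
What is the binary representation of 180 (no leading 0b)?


180 = 10110100 in binary

10110100


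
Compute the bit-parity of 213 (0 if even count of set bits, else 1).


0b11010101 has 5 ones => parity 1

1


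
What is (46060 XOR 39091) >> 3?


Step 1: 46060 ^ 39091 = 11103
Step 2: 11103 >> 3 = 1387

1387


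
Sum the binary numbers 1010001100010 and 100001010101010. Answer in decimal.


1010001100010 + 100001010101010 = 101011100001100 = 22284

22284


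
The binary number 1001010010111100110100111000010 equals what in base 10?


1001010010111100110100111000010 in decimal = 1247701442

1247701442


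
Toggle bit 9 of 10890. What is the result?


10890 ^ (1 << 9) = 10890 ^ 512 = 10378

10378


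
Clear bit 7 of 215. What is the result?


215 & ~(1 << 7) = 87

87


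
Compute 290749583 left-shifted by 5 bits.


0b10001010101000111110010001111 << 5 = 0b1000101010100011111001000111100000 = 9303986656

9303986656


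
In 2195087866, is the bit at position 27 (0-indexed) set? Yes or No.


0b10000010110101100110000111111010, bit 27 = 0. No

No


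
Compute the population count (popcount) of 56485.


0b1101110010100101 has 9 set bits

9


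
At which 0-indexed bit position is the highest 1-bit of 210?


0b11010010. Highest set bit at position 7

7


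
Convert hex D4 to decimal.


D4 hex = 212 decimal

212


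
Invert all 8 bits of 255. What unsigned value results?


255 ^ 255 = 0

0


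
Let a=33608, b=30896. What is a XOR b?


33608 ^ 30896 = 64504

64504


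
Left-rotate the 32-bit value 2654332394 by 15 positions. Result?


Rotate 0b10011110001101011110010111101010 left by 15 (32-bit) = 0b11110010111101010100111100011010 = 4076162842

4076162842


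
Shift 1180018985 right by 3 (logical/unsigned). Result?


0b1000110010101011010100100101001 >> 3 = 0b1000110010101011010100100101 = 147502373

147502373


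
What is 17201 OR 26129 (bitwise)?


0b100001100110001 | 0b110011000010001 = 0b110011100110001 = 26417

26417


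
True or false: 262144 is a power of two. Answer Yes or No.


0b1000000000000000000. Only one bit set => Yes

Yes


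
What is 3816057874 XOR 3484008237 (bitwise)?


0b11100011011101000110110000010010 ^ 0b11001111101010011011111100101101 = 0b101100110111011101001100111111 = 752735039

752735039


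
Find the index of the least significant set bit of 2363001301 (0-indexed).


0b10001100110110001000100111010101. Lowest set bit at position 0

0


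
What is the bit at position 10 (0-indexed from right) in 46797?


0b1011011011001101, position 10 = 1

1


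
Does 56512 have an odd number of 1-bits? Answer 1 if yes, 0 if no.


0b1101110011000000 has 7 ones => parity 1

1


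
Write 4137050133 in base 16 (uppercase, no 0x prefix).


4137050133 = F6966015 hex

F6966015


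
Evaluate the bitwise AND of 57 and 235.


0b111001 & 0b11101011 = 0b101001 = 41

41


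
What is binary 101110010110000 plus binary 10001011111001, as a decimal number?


101110010110000 + 10001011111001 = 111111110101001 = 32681

32681


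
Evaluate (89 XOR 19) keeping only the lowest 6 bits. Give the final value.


Step 1: 89 ^ 19 = 74
Step 2: 74 & 63 = 10

10


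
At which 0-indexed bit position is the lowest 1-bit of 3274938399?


0b11000011001100111001100000011111. Lowest set bit at position 0

0


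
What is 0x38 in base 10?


38 hex = 56 decimal

56


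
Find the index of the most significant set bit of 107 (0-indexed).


0b1101011. Highest set bit at position 6

6


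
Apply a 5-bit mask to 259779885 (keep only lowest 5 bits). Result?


259779885 & 31 = 13

13


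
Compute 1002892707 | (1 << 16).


1002892707 | (1 << 16) = 1002892707 | 65536 = 1002958243

1002958243


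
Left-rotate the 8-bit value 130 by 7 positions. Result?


Rotate 0b10000010 left by 7 (8-bit) = 0b1000001 = 65

65


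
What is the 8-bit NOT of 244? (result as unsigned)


~0b11110100 = 0b1011 = 11 (8-bit unsigned)

11


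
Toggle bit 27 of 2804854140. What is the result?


2804854140 ^ (1 << 27) = 2804854140 ^ 134217728 = 2939071868

2939071868


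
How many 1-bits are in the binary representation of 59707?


0b1110100100111011 has 10 set bits

10


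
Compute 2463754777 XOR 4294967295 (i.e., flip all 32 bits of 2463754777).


2463754777 ^ 4294967295 = 1831212518

1831212518


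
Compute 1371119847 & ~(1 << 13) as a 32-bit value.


1371119847 & ~(1 << 13) = 1371111655

1371111655


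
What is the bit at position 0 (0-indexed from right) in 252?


0b11111100, position 0 = 0

0


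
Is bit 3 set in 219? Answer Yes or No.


0b11011011, bit 3 = 1. Yes

Yes


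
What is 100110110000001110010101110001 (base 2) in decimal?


100110110000001110010101110001 in decimal = 650175857

650175857


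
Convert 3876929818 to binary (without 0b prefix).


3876929818 = 11100111000101010100000100011010 in binary

11100111000101010100000100011010


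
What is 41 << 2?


0b101001 << 2 = 0b10100100 = 164

164


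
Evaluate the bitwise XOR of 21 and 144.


0b10101 ^ 0b10010000 = 0b10000101 = 133

133


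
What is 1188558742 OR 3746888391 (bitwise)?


0b1000110110101111111011110010110 | 0b11011111010101001111101011000111 = 0b11011111110101111111111111010111 = 3755474903

3755474903


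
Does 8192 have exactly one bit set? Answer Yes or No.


0b10000000000000. Only one bit set => Yes

Yes


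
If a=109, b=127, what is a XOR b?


109 ^ 127 = 18

18


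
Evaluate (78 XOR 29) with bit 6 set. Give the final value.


Step 1: 78 ^ 29 = 83
Step 2: 83 | (1 << 6) = 83 | 64 = 83

83


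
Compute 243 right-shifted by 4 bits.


0b11110011 >> 4 = 0b1111 = 15

15


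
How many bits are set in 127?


0b1111111 has 7 set bits

7


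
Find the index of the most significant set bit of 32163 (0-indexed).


0b111110110100011. Highest set bit at position 14

14


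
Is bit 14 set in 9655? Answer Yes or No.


0b10010110110111, bit 14 = 0. No

No


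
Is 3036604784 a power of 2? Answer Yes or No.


0b10110100111111101110100101110000. Multiple bits set => No

No


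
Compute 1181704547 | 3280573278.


0b1000110011011110110000101100011 | 0b11000011100010011001001101011110 = 0b11000111111011111111001101111111 = 3354391423

3354391423


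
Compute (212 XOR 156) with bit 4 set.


Step 1: 212 ^ 156 = 72
Step 2: 72 | (1 << 4) = 72 | 16 = 88

88


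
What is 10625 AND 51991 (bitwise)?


0b10100110000001 & 0b1100101100010111 = 0b100100000001 = 2305

2305


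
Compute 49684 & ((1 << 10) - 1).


49684 & 1023 = 532

532


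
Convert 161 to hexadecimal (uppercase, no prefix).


161 = A1 hex

A1


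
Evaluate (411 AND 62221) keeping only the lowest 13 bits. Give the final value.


Step 1: 411 & 62221 = 265
Step 2: 265 & 8191 = 265

265


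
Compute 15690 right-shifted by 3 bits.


0b11110101001010 >> 3 = 0b11110101001 = 1961

1961


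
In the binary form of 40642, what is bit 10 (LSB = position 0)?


0b1001111011000010, position 10 = 1

1


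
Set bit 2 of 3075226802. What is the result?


3075226802 | (1 << 2) = 3075226802 | 4 = 3075226806

3075226806


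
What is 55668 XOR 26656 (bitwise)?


0b1101100101110100 ^ 0b110100000100000 = 0b1011000101010100 = 45396

45396


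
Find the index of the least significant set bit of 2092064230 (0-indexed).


0b1111100101100100101110111100110. Lowest set bit at position 1

1


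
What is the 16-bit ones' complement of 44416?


44416 ^ 65535 = 21119

21119


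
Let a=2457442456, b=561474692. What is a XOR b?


2457442456 ^ 561474692 = 3004101660

3004101660


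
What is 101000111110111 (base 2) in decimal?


101000111110111 in decimal = 20983

20983


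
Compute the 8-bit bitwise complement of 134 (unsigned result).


~0b10000110 = 0b1111001 = 121 (8-bit unsigned)

121


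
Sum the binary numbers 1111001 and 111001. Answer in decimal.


1111001 + 111001 = 10110010 = 178

178


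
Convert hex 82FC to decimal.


82FC hex = 33532 decimal

33532


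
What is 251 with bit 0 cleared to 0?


251 & ~(1 << 0) = 250

250


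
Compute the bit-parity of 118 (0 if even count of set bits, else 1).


0b1110110 has 5 ones => parity 1

1


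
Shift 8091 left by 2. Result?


0b1111110011011 << 2 = 0b111111001101100 = 32364

32364


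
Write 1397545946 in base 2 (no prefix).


1397545946 = 1010011010011001101101111011010 in binary

1010011010011001101101111011010


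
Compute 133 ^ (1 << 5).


133 ^ (1 << 5) = 133 ^ 32 = 165

165


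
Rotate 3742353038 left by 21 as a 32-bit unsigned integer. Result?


Rotate 0b11011111000011111100011010001110 left by 21 (32-bit) = 0b11010001110110111110000111111000 = 3520848376

3520848376


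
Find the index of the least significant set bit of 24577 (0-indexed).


0b110000000000001. Lowest set bit at position 0

0


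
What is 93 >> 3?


0b1011101 >> 3 = 0b1011 = 11

11


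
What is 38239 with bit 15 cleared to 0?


38239 & ~(1 << 15) = 5471

5471


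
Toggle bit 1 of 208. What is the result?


208 ^ (1 << 1) = 208 ^ 2 = 210

210


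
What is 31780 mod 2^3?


31780 & 7 = 4

4


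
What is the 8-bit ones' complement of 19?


19 ^ 255 = 236

236


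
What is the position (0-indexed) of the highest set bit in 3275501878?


0b11000011001111000011000100110110. Highest set bit at position 31

31


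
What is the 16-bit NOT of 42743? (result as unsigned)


~0b1010011011110111 = 0b101100100001000 = 22792 (16-bit unsigned)

22792


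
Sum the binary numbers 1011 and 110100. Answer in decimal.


1011 + 110100 = 111111 = 63

63


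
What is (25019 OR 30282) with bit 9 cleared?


Step 1: 25019 | 30282 = 30715
Step 2: 30715 & ~(1 << 9) = 30203

30203


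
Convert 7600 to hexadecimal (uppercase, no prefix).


7600 = 1DB0 hex

1DB0


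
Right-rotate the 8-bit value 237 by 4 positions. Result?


Rotate 0b11101101 right by 4 (8-bit) = 0b11011110 = 222

222


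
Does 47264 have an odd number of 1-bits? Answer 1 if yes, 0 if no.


0b1011100010100000 has 6 ones => parity 0

0


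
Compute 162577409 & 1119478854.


0b1001101100001011110000000001 & 0b1000010101110011110010001000110 = 0b101100001010010000000000 = 11576320

11576320


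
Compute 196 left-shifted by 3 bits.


0b11000100 << 3 = 0b11000100000 = 1568

1568


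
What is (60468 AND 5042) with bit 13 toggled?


Step 1: 60468 & 5042 = 48
Step 2: 48 ^ (1 << 13) = 48 ^ 8192 = 8240

8240


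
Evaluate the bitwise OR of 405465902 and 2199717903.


0b11000001010101110101100101110 | 0b10000011000111010000100000001111 = 0b10011011001111111110101100101111 = 2604657455

2604657455


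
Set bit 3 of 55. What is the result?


55 | (1 << 3) = 55 | 8 = 63

63


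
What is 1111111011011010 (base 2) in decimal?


1111111011011010 in decimal = 65242

65242


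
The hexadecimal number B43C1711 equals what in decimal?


B43C1711 hex = 3023836945 decimal

3023836945


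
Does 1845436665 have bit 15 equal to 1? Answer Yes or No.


0b1101101111111110010000011111001, bit 15 = 0. No

No


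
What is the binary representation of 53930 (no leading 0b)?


53930 = 1101001010101010 in binary

1101001010101010


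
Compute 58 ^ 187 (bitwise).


0b111010 ^ 0b10111011 = 0b10000001 = 129

129


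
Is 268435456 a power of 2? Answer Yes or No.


0b10000000000000000000000000000. Only one bit set => Yes

Yes


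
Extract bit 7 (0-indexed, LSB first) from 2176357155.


0b10000001101110001001001100100011, position 7 = 0

0


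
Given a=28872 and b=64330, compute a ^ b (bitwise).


28872 ^ 64330 = 35714

35714


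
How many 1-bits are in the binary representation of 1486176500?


0b1011000100101010100000011110100 has 13 set bits

13


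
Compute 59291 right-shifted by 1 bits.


0b1110011110011011 >> 1 = 0b111001111001101 = 29645

29645


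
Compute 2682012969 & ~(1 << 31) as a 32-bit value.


2682012969 & ~(1 << 31) = 534529321

534529321


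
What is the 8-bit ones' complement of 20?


20 ^ 255 = 235

235


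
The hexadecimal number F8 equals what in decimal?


F8 hex = 248 decimal

248


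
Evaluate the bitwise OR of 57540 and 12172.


0b1110000011000100 | 0b10111110001100 = 0b1110111111001100 = 61388

61388


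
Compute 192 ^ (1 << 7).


192 ^ (1 << 7) = 192 ^ 128 = 64

64


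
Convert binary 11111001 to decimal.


11111001 in decimal = 249

249


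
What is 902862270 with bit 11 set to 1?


902862270 | (1 << 11) = 902862270 | 2048 = 902864318

902864318


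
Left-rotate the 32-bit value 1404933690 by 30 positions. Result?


Rotate 0b1010011101111011001011000111010 left by 30 (32-bit) = 0b10010100111011110110010110001110 = 2498717070

2498717070


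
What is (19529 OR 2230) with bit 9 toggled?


Step 1: 19529 | 2230 = 19711
Step 2: 19711 ^ (1 << 9) = 19711 ^ 512 = 20223

20223


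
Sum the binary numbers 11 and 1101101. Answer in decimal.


11 + 1101101 = 1110000 = 112

112


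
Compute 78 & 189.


0b1001110 & 0b10111101 = 0b1100 = 12

12


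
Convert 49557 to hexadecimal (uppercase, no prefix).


49557 = C195 hex

C195


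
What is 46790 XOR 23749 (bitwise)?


0b1011011011000110 ^ 0b101110011000101 = 0b1110101000000011 = 59907

59907


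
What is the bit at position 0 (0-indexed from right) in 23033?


0b101100111111001, position 0 = 1

1


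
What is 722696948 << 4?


0b101011000100110111101011110100 << 4 = 0b1010110001001101111010111101000000 = 11563151168

11563151168


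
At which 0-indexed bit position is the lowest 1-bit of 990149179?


0b111011000001000111101000111011. Lowest set bit at position 0

0


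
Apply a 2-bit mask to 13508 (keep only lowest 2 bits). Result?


13508 & 3 = 0

0


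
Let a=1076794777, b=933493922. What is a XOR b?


1076794777 ^ 933493922 = 2005756219

2005756219


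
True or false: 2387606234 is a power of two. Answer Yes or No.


0b10001110010011111111101011011010. Multiple bits set => No

No


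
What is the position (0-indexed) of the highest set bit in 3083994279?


0b10110111110100100000010010100111. Highest set bit at position 31

31


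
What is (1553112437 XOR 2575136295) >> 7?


Step 1: 1553112437 ^ 2575136295 = 3320834898
Step 2: 3320834898 >> 7 = 25944022

25944022


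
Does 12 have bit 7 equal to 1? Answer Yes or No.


0b1100, bit 7 = 0. No

No


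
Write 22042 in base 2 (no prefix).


22042 = 101011000011010 in binary

101011000011010


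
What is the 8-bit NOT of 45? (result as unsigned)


~0b101101 = 0b11010010 = 210 (8-bit unsigned)

210


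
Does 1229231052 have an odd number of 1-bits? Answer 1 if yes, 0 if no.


0b1001001010001001001001111001100 has 13 ones => parity 1

1


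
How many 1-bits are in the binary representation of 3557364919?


0b11010100000010010001010010110111 has 14 set bits

14


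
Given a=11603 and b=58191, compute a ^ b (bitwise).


11603 ^ 58191 = 52764

52764


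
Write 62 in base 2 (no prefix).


62 = 111110 in binary

111110


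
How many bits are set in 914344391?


0b110110011111111100100111000111 has 20 set bits

20


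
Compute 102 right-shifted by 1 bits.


0b1100110 >> 1 = 0b110011 = 51

51


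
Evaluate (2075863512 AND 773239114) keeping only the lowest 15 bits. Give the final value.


Step 1: 2075863512 & 773239114 = 705831240
Step 2: 705831240 & 32767 = 8520

8520


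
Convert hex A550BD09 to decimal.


A550BD09 hex = 2773531913 decimal

2773531913


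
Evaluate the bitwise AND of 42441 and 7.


0b1010010111001001 & 0b111 = 0b1 = 1

1


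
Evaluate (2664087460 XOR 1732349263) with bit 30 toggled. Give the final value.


Step 1: 2664087460 ^ 1732349263 = 4186649323
Step 2: 4186649323 ^ (1 << 30) = 4186649323 ^ 1073741824 = 3112907499

3112907499


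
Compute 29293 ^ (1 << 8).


29293 ^ (1 << 8) = 29293 ^ 256 = 29549

29549


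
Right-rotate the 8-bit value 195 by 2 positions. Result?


Rotate 0b11000011 right by 2 (8-bit) = 0b11110000 = 240

240


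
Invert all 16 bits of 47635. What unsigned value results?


47635 ^ 65535 = 17900

17900


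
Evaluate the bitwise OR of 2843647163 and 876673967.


0b10101001011111101001110010111011 | 0b110100010000001111101110101111 = 0b10111101011111101111111110111111 = 3179216831

3179216831


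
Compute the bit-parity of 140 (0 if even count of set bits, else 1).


0b10001100 has 3 ones => parity 1

1


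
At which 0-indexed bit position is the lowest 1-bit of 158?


0b10011110. Lowest set bit at position 1

1


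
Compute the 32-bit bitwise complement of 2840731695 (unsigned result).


~0b10101001010100100010000000101111 = 0b1010110101011011101111111010000 = 1454235600 (32-bit unsigned)

1454235600


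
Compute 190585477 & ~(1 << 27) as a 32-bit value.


190585477 & ~(1 << 27) = 56367749

56367749


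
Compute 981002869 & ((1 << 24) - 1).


981002869 & 16777215 = 7924341

7924341


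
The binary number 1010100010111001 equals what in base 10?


1010100010111001 in decimal = 43193

43193


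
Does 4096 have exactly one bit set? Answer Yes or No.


0b1000000000000. Only one bit set => Yes

Yes


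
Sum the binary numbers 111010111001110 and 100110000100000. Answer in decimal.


111010111001110 + 100110000100000 = 1100000111101110 = 49646

49646


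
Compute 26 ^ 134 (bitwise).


0b11010 ^ 0b10000110 = 0b10011100 = 156

156


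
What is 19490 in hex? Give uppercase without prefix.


19490 = 4C22 hex

4C22


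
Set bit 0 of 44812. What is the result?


44812 | (1 << 0) = 44812 | 1 = 44813

44813


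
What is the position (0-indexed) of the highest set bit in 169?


0b10101001. Highest set bit at position 7

7


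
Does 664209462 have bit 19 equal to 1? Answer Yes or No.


0b100111100101110000100000110110, bit 19 = 0. No

No


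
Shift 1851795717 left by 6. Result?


0b1101110011000000010100100000101 << 6 = 0b1101110011000000010100100000101000000 = 118514925888

118514925888


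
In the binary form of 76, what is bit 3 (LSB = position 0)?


0b1001100, position 3 = 1

1


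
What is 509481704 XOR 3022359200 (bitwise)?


0b11110010111100001001011101000 ^ 0b10110100001001011000101010100000 = 0b10101010011110111001100001001000 = 2860226632

2860226632


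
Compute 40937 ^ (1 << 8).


40937 ^ (1 << 8) = 40937 ^ 256 = 40681

40681


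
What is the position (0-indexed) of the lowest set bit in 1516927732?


0b1011010011010100111101011110100. Lowest set bit at position 2

2


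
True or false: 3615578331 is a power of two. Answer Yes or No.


0b11010111100000010101100011011011. Multiple bits set => No

No


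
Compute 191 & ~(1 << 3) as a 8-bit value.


191 & ~(1 << 3) = 183

183


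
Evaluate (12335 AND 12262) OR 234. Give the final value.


Step 1: 12335 & 12262 = 8230
Step 2: 8230 | 234 = 8430

8430


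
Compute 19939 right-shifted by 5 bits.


0b100110111100011 >> 5 = 0b1001101111 = 623

623


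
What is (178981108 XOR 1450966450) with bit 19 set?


Step 1: 178981108 ^ 1450966450 = 1557198150
Step 2: 1557198150 | (1 << 19) = 1557198150 | 524288 = 1557722438

1557722438


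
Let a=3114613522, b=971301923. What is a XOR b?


3114613522 ^ 971301923 = 2151800625

2151800625


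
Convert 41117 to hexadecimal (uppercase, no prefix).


41117 = A09D hex

A09D


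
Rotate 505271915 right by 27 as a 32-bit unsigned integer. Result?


Rotate 0b11110000111011101011001101011 right by 27 (32-bit) = 0b11000011101110101100110101100011 = 3283799395

3283799395


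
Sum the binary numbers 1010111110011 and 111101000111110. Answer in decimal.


1010111110011 + 111101000111110 = 1001000000110001 = 36913

36913


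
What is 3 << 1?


0b11 << 1 = 0b110 = 6

6


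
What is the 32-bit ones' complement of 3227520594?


3227520594 ^ 4294967295 = 1067446701

1067446701


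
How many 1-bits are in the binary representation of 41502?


0b1010001000011110 has 7 set bits

7


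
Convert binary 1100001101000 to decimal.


1100001101000 in decimal = 6248

6248


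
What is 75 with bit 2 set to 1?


75 | (1 << 2) = 75 | 4 = 79

79


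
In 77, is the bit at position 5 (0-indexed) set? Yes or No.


0b1001101, bit 5 = 0. No

No


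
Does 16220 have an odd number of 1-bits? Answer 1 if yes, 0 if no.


0b11111101011100 has 10 ones => parity 0

0


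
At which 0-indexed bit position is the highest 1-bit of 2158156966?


0b10000000101000101101110010100110. Highest set bit at position 31

31


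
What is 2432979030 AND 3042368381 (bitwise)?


0b10010001000001000101000001010110 & 0b10110101010101101101101101111101 = 0b10010001000001000101000001010100 = 2432979028

2432979028


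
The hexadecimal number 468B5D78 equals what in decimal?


468B5D78 hex = 1183538552 decimal

1183538552


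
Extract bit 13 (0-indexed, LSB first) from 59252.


0b1110011101110100, position 13 = 1

1


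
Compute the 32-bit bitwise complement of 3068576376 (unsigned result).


~0b10110110111001101100001001111000 = 0b1001001000110010011110110000111 = 1226390919 (32-bit unsigned)

1226390919


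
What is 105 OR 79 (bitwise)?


0b1101001 | 0b1001111 = 0b1101111 = 111

111


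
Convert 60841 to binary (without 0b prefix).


60841 = 1110110110101001 in binary

1110110110101001


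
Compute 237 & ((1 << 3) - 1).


237 & 7 = 5

5


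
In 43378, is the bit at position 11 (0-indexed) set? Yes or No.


0b1010100101110010, bit 11 = 1. Yes

Yes


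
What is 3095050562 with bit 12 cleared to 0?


3095050562 & ~(1 << 12) = 3095046466

3095046466


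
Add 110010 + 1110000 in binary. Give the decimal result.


110010 + 1110000 = 10100010 = 162

162


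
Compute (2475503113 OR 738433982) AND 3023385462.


Step 1: 2475503113 | 738433982 = 3213868991
Step 2: 3213868991 & 3023385462 = 3020239670

3020239670


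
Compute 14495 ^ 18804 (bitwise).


0b11100010011111 ^ 0b100100101110100 = 0b111000111101011 = 29163

29163


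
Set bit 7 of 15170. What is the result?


15170 | (1 << 7) = 15170 | 128 = 15298

15298


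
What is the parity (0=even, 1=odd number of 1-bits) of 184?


0b10111000 has 4 ones => parity 0

0


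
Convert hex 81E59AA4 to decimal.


81E59AA4 hex = 2179308196 decimal

2179308196


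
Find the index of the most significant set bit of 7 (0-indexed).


0b111. Highest set bit at position 2

2


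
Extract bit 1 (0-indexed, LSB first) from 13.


0b1101, position 1 = 0

0


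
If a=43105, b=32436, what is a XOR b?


43105 ^ 32436 = 54997

54997


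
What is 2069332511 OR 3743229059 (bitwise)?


0b1111011010101111000001000011111 | 0b11011111000111010010010010000011 = 0b11111111010111111010011010011111 = 4284458655

4284458655


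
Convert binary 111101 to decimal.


111101 in decimal = 61

61


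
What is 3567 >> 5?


0b110111101111 >> 5 = 0b1101111 = 111

111


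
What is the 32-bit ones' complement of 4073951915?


4073951915 ^ 4294967295 = 221015380

221015380


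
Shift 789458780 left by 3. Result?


0b101111000011100010111101011100 << 3 = 0b101111000011100010111101011100000 = 6315670240

6315670240


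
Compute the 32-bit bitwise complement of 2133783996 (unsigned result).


~0b1111111001011101111010110111100 = 0b10000000110100010000101001000011 = 2161183299 (32-bit unsigned)

2161183299


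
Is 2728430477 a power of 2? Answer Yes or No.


0b10100010101000001000101110001101. Multiple bits set => No

No


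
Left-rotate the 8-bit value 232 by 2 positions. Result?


Rotate 0b11101000 left by 2 (8-bit) = 0b10100011 = 163

163


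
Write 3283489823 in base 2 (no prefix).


3283489823 = 11000011101101100001010000011111 in binary

11000011101101100001010000011111


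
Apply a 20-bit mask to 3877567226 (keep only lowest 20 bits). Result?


3877567226 & 1048575 = 981754

981754


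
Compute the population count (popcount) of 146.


0b10010010 has 3 set bits

3


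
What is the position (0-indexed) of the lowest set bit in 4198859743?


0b11111010010001011000001111011111. Lowest set bit at position 0

0


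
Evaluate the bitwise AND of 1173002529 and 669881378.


0b1000101111010101001100100100001 & 0b100111111011011001010000100010 = 0b101111010001001000000100000 = 99127328

99127328


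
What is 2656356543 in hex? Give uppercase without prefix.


2656356543 = 9E54C8BF hex

9E54C8BF


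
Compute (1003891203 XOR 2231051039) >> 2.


Step 1: 1003891203 ^ 2231051039 = 3207399708
Step 2: 3207399708 >> 2 = 801849927

801849927


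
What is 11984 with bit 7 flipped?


11984 ^ (1 << 7) = 11984 ^ 128 = 11856

11856


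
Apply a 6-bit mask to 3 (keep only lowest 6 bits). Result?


3 & 63 = 3

3


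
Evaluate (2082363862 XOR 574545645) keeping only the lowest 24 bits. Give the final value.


Step 1: 2082363862 ^ 574545645 = 1579190075
Step 2: 1579190075 & 16777215 = 2131771

2131771


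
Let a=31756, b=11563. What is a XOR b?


31756 ^ 11563 = 20775

20775


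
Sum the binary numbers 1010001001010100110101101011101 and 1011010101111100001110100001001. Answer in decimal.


1010001001010100110101101011101 + 1011010101111100001110100001001 = 10101011111010001000100001100110 = 2884143206

2884143206


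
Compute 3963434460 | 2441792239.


0b11101100001111010011010111011100 | 0b10010001100010101100101011101111 = 0b11111101101111111111111111111111 = 4257218559

4257218559


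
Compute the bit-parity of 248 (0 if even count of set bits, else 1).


0b11111000 has 5 ones => parity 1

1


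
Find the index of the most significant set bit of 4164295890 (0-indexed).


0b11111000001101100001110011010010. Highest set bit at position 31

31


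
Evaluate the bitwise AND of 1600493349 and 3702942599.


0b1011111011001011001011100100101 & 0b11011100101101100110101110000111 = 0b1011100001001000000001100000101 = 1545863941

1545863941


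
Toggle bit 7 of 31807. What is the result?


31807 ^ (1 << 7) = 31807 ^ 128 = 31935

31935


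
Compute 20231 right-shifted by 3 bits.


0b100111100000111 >> 3 = 0b100111100000 = 2528

2528


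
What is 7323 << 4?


0b1110010011011 << 4 = 0b11100100110110000 = 117168

117168


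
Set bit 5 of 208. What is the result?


208 | (1 << 5) = 208 | 32 = 240

240


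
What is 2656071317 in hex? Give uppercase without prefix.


2656071317 = 9E506E95 hex

9E506E95


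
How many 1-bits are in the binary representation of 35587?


0b1000101100000011 has 6 set bits

6


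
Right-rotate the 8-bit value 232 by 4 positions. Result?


Rotate 0b11101000 right by 4 (8-bit) = 0b10001110 = 142

142


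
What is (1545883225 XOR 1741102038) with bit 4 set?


Step 1: 1545883225 ^ 1741102038 = 1004754319
Step 2: 1004754319 | (1 << 4) = 1004754319 | 16 = 1004754335

1004754335


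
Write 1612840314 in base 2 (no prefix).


1612840314 = 1100000001000011111110101111010 in binary

1100000001000011111110101111010


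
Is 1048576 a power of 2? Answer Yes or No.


0b100000000000000000000. Only one bit set => Yes

Yes


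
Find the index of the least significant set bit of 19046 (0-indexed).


0b100101001100110. Lowest set bit at position 1

1


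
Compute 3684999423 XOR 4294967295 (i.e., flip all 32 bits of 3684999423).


3684999423 ^ 4294967295 = 609967872

609967872


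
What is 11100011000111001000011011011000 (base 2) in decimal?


11100011000111001000011011011000 in decimal = 3810297560

3810297560


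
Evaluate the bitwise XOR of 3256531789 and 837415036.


0b11000010000110101011101101001101 ^ 0b110001111010011111000001111100 = 0b11110011111100110100101100110001 = 4092807985

4092807985


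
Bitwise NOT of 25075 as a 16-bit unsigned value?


~0b110000111110011 = 0b1001111000001100 = 40460 (16-bit unsigned)

40460


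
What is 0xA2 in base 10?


A2 hex = 162 decimal

162


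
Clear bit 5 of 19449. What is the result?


19449 & ~(1 << 5) = 19417

19417


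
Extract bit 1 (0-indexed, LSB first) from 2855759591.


0b10101010001101110110111011100111, position 1 = 1

1


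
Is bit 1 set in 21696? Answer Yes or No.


0b101010011000000, bit 1 = 0. No

No


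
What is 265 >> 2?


0b100001001 >> 2 = 0b1000010 = 66

66


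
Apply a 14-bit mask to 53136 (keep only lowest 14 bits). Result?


53136 & 16383 = 3984

3984


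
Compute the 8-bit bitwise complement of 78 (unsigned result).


~0b1001110 = 0b10110001 = 177 (8-bit unsigned)

177


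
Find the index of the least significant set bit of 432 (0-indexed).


0b110110000. Lowest set bit at position 4

4


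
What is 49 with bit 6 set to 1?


49 | (1 << 6) = 49 | 64 = 113

113


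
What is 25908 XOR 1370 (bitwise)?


0b110010100110100 ^ 0b10101011010 = 0b110000001101110 = 24686

24686


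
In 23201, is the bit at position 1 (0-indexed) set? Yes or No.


0b101101010100001, bit 1 = 0. No

No


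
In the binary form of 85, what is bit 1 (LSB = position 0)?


0b1010101, position 1 = 0

0


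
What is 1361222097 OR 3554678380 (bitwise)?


0b1010001001000101001100111010001 | 0b11010011111000000001011001101100 = 0b11010011111000101001111111111101 = 3554844669

3554844669


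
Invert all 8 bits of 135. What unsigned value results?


135 ^ 255 = 120

120


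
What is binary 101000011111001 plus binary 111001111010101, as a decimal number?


101000011111001 + 111001111010101 = 1100010011001110 = 50382

50382


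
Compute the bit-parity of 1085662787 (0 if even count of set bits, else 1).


0b1000000101101011110011001000011 has 14 ones => parity 0

0


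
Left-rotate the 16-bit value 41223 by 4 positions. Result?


Rotate 0b1010000100000111 left by 4 (16-bit) = 0b1000001111010 = 4218

4218


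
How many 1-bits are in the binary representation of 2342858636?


0b10001011101001010010111110001100 has 16 set bits

16


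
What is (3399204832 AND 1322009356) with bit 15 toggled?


Step 1: 3399204832 & 1322009356 = 1250427648
Step 2: 1250427648 ^ (1 << 15) = 1250427648 ^ 32768 = 1250460416

1250460416


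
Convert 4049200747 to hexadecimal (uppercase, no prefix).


4049200747 = F159E66B hex

F159E66B


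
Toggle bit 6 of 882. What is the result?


882 ^ (1 << 6) = 882 ^ 64 = 818

818


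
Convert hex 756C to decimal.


756C hex = 30060 decimal

30060


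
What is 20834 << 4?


0b101000101100010 << 4 = 0b1010001011000100000 = 333344

333344


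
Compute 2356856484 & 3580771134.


0b10001100011110101100011010100100 & 0b11010101011011100011101100111110 = 0b10000100011010100000001000100100 = 2221539876

2221539876


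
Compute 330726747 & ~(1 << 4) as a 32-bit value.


330726747 & ~(1 << 4) = 330726731

330726731


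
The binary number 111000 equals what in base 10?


111000 in decimal = 56

56


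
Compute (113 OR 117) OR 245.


Step 1: 113 | 117 = 117
Step 2: 117 | 245 = 245

245


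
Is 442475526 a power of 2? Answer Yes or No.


0b11010010111111010010000000110. Multiple bits set => No

No


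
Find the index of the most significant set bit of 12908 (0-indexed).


0b11001001101100. Highest set bit at position 13

13


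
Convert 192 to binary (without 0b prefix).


192 = 11000000 in binary

11000000


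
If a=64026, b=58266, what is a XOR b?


64026 ^ 58266 = 6528

6528


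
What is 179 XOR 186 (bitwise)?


0b10110011 ^ 0b10111010 = 0b1001 = 9

9


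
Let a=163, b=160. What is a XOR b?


163 ^ 160 = 3

3


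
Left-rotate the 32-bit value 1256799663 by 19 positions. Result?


Rotate 0b1001010111010010011110110101111 left by 19 (32-bit) = 0b11101101011110100101011101001001 = 3984217929

3984217929


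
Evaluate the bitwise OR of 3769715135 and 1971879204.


0b11100000101100010100100110111111 | 0b1110101100010000111110100100100 = 0b11110101101110010111110110111111 = 4122574271

4122574271


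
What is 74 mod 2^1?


74 & 1 = 0

0


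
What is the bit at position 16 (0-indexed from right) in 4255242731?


0b11111101101000011101100111101011, position 16 = 1

1


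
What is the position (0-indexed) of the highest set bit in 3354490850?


0b11000111111100010111011111100010. Highest set bit at position 31

31


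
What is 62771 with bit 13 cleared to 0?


62771 & ~(1 << 13) = 54579

54579


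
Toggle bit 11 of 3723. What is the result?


3723 ^ (1 << 11) = 3723 ^ 2048 = 1675

1675


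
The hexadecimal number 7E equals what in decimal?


7E hex = 126 decimal

126


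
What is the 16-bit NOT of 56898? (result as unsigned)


~0b1101111001000010 = 0b10000110111101 = 8637 (16-bit unsigned)

8637


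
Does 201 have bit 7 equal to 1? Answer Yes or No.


0b11001001, bit 7 = 1. Yes

Yes


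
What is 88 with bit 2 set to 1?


88 | (1 << 2) = 88 | 4 = 92

92


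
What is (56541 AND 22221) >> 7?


Step 1: 56541 & 22221 = 21709
Step 2: 21709 >> 7 = 169

169


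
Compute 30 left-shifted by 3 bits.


0b11110 << 3 = 0b11110000 = 240

240


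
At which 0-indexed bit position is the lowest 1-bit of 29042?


0b111000101110010. Lowest set bit at position 1

1


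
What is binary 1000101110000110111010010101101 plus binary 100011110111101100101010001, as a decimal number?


1000101110000110111010010101101 + 100011110111101100101010001 = 1001010001111110100110111111110 = 1245662718

1245662718


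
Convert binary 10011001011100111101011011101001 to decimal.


10011001011100111101011011101001 in decimal = 2574505705

2574505705


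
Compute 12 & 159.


0b1100 & 0b10011111 = 0b1100 = 12

12


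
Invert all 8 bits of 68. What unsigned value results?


68 ^ 255 = 187

187


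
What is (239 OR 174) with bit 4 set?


Step 1: 239 | 174 = 239
Step 2: 239 | (1 << 4) = 239 | 16 = 255

255


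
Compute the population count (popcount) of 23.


0b10111 has 4 set bits

4


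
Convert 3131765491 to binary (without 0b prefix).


3131765491 = 10111010101010101111001011110011 in binary

10111010101010101111001011110011


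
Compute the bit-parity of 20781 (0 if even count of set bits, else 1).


0b101000100101101 has 7 ones => parity 1

1


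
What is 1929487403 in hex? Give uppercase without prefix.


1929487403 = 7301A42B hex

7301A42B


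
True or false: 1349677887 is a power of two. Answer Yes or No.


0b1010000011100100111001100111111. Multiple bits set => No

No


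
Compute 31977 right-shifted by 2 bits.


0b111110011101001 >> 2 = 0b1111100111010 = 7994

7994


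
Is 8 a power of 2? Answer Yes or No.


0b1000. Only one bit set => Yes

Yes
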